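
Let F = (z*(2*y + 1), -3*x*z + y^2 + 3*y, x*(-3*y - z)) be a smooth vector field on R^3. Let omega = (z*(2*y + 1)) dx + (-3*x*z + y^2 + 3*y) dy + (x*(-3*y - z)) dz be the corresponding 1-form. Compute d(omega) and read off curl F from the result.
d(omega) = (0) dy ∧ dz + (5*y + z + 1) dz ∧ dx + (-5*z) dx ∧ dy; curl F = (0, 5*y + z + 1, -5*z)

d omega = sum_{i<j} (∂f_j/∂x_i - ∂f_i/∂x_j) dx_i ∧ dx_j. Under the identification (dy ∧ dz, dz ∧ dx, dx ∧ dy) ↔ (e_x, e_y, e_z), the coefficients are exactly the components of curl F. Compute:
  ∂R/∂y - ∂Q/∂z = (-3*x) - (-3*x) = 0
  ∂P/∂z - ∂R/∂x = (2*y + 1) - (-3*y - z) = 5*y + z + 1
  ∂Q/∂x - ∂P/∂y = (-3*z) - (2*z) = -5*z.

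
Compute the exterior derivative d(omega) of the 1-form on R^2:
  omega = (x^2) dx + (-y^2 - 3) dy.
d(omega) = 0

For a 1-form omega = sum_i f_i dx_i, the exterior derivative is
  d(omega) = sum_{i < j} (∂f_j/∂x_i - ∂f_i/∂x_j) dx_i ∧ dx_j.

Assembling: d(omega) = 0.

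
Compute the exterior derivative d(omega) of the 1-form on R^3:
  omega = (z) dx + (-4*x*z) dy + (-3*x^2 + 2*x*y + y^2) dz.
d(omega) = (-4*z) dx ∧ dy + (-6*x + 2*y - 1) dx ∧ dz + (6*x + 2*y) dy ∧ dz

For a 1-form omega = sum_i f_i dx_i, the exterior derivative is
  d(omega) = sum_{i < j} (∂f_j/∂x_i - ∂f_i/∂x_j) dx_i ∧ dx_j.
  coefficient of dx ∧ dy: ∂f_2/∂x - ∂f_1/∂y = ∂(-4*x*z)/∂x - ∂(z)/∂y = -4*z
  coefficient of dx ∧ dz: ∂f_3/∂x - ∂f_1/∂z = ∂(-3*x^2 + 2*x*y + y^2)/∂x - ∂(z)/∂z = -6*x + 2*y - 1
  coefficient of dy ∧ dz: ∂f_3/∂y - ∂f_2/∂z = ∂(-3*x^2 + 2*x*y + y^2)/∂y - ∂(-4*x*z)/∂z = 6*x + 2*y
Assembling: d(omega) = (-4*z) dx ∧ dy + (-6*x + 2*y - 1) dx ∧ dz + (6*x + 2*y) dy ∧ dz.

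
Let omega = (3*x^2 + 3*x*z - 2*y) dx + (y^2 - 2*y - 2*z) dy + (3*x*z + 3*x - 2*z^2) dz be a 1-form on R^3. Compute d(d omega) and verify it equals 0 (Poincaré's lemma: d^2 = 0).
d(d omega) = 0

Step 1: d omega = sum_{i<j} (∂f_j/∂x_i - ∂f_i/∂x_j) dx_i ∧ dx_j:
  coeff of dx ∧ dy: 2
  coeff of dx ∧ dz: -3*x + 3*z + 3
  coeff of dy ∧ dz: 2
Step 2: Apply d again to each 2-form coefficient. The only possible 3-form in R^3 is dx ∧ dy ∧ dz, with coefficient
  ∂(coeff of dy∧dz)/∂x - ∂(coeff of dx∧dz)/∂y + ∂(coeff of dx∧dy)/∂z
  = ∂/∂x (2) - ∂/∂y (-3*x + 3*z + 3) + ∂/∂z (2).
Each of these terms simplifies to sums of mixed partials that cancel in pairs. The result is 0 (by equality of mixed partials for smooth functions — Schwarz / Clairaut).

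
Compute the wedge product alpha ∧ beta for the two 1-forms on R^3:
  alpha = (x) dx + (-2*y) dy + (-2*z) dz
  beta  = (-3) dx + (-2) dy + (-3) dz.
alpha ∧ beta = (-2*x - 6*y) dx ∧ dy + (-3*x - 6*z) dx ∧ dz + (6*y - 4*z) dy ∧ dz

Distribute the wedge, using dx_i ∧ dx_j = -dx_j ∧ dx_i and dx_i ∧ dx_i = 0. For each pair (i, j) with i < j, the coefficient of dx_i ∧ dx_j in alpha ∧ beta is (alpha_i * beta_j - alpha_j * beta_i). Collecting: alpha ∧ beta = (-2*x - 6*y) dx ∧ dy + (-3*x - 6*z) dx ∧ dz + (6*y - 4*z) dy ∧ dz.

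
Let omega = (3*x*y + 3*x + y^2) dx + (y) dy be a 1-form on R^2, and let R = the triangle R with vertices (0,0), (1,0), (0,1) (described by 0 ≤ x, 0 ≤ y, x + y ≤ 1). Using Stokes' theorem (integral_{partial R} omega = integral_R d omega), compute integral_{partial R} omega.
integral_(partial R) omega = -5/6

Stokes: integral_partial_R omega = integral_R d omega with d omega = (∂Q/∂x - ∂P/∂y) dx ∧ dy.
  ∂Q/∂x = 0
  ∂P/∂y = 3*x + 2*y
  integrand = ∂Q/∂x - ∂P/∂y = -3*x - 2*y.
Integrating over R: integral_0^1 integral_0^{1-x} (-3*x - 2*y) dy dx = -5/6.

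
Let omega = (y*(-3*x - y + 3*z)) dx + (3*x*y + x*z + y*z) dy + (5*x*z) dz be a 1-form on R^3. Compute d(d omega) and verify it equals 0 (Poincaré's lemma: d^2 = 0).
d(d omega) = 0

Step 1: d omega = sum_{i<j} (∂f_j/∂x_i - ∂f_i/∂x_j) dx_i ∧ dx_j:
  coeff of dx ∧ dy: 3*x + 5*y - 2*z
  coeff of dx ∧ dz: -3*y + 5*z
  coeff of dy ∧ dz: -x - y
Step 2: Apply d again to each 2-form coefficient. The only possible 3-form in R^3 is dx ∧ dy ∧ dz, with coefficient
  ∂(coeff of dy∧dz)/∂x - ∂(coeff of dx∧dz)/∂y + ∂(coeff of dx∧dy)/∂z
  = ∂/∂x (-x - y) - ∂/∂y (-3*y + 5*z) + ∂/∂z (3*x + 5*y - 2*z).
Each of these terms simplifies to sums of mixed partials that cancel in pairs. The result is 0 (by equality of mixed partials for smooth functions — Schwarz / Clairaut).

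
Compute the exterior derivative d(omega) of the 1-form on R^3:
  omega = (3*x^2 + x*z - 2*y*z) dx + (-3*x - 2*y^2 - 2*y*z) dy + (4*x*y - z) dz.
d(omega) = (2*z - 3) dx ∧ dy + (-x + 6*y) dx ∧ dz + (4*x + 2*y) dy ∧ dz

For a 1-form omega = sum_i f_i dx_i, the exterior derivative is
  d(omega) = sum_{i < j} (∂f_j/∂x_i - ∂f_i/∂x_j) dx_i ∧ dx_j.
  coefficient of dx ∧ dy: ∂f_2/∂x - ∂f_1/∂y = ∂(-3*x - 2*y^2 - 2*y*z)/∂x - ∂(3*x^2 + x*z - 2*y*z)/∂y = 2*z - 3
  coefficient of dx ∧ dz: ∂f_3/∂x - ∂f_1/∂z = ∂(4*x*y - z)/∂x - ∂(3*x^2 + x*z - 2*y*z)/∂z = -x + 6*y
  coefficient of dy ∧ dz: ∂f_3/∂y - ∂f_2/∂z = ∂(4*x*y - z)/∂y - ∂(-3*x - 2*y^2 - 2*y*z)/∂z = 4*x + 2*y
Assembling: d(omega) = (2*z - 3) dx ∧ dy + (-x + 6*y) dx ∧ dz + (4*x + 2*y) dy ∧ dz.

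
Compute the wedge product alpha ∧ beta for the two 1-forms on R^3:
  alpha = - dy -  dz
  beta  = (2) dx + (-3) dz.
alpha ∧ beta = (2) dx ∧ dy + (3) dy ∧ dz + (2) dx ∧ dz

Distribute the wedge, using dx_i ∧ dx_j = -dx_j ∧ dx_i and dx_i ∧ dx_i = 0. For each pair (i, j) with i < j, the coefficient of dx_i ∧ dx_j in alpha ∧ beta is (alpha_i * beta_j - alpha_j * beta_i). Collecting: alpha ∧ beta = (2) dx ∧ dy + (3) dy ∧ dz + (2) dx ∧ dz.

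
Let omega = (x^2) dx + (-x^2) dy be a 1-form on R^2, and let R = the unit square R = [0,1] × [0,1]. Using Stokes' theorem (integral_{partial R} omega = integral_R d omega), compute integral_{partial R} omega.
integral_(partial R) omega = -1

Stokes: integral_partial_R omega = integral_R d omega with d omega = (∂Q/∂x - ∂P/∂y) dx ∧ dy.
  ∂Q/∂x = -2*x
  ∂P/∂y = 0
  integrand = ∂Q/∂x - ∂P/∂y = -2*x.
Integrating over R: integral_0^1 integral_0^1 (-2*x) dx dy = -1.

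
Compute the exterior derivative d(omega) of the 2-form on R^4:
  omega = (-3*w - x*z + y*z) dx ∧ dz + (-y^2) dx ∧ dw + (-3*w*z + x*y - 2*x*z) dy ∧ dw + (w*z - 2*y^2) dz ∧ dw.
d(omega) = (-z) dx ∧ dy ∧ dz + (-3) dx ∧ dz ∧ dw + (3*y - 2*z) dx ∧ dy ∧ dw + (3*w + 2*x - 4*y) dy ∧ dz ∧ dw

For a 2-form omega = sum_{i<j} g_{ij} dx_i ∧ dx_j, the exterior derivative is
  d(omega) = sum_{i<j} d(g_{ij}) ∧ dx_i ∧ dx_j = sum_{i<j, k} (∂g_{ij}/∂x_k) dx_k ∧ dx_i ∧ dx_j.
Expand each term, using dx_k ∧ dx_i ∧ dx_j = sgn(permutation) dx_{(a)} ∧ dx_{(b)} ∧ dx_{(c)} with (a < b < c) sorted:
  d(-3*w - x*z + y*z) includes (∂/∂y)(-3*w - x*z + y*z) dy = (z) dy, which multiplied by dx ∧ dz gives (-z) dx ∧ dy ∧ dz
  d(-3*w - x*z + y*z) includes (∂/∂w)(-3*w - x*z + y*z) dw = (-3) dw, which multiplied by dx ∧ dz gives (-3) dx ∧ dz ∧ dw
  d(-y^2) includes (∂/∂y)(-y^2) dy = (-2*y) dy, which multiplied by dx ∧ dw gives (2*y) dx ∧ dy ∧ dw
  d(-3*w*z + x*y - 2*x*z) includes (∂/∂x)(-3*w*z + x*y - 2*x*z) dx = (y - 2*z) dx, which multiplied by dy ∧ dw gives (y - 2*z) dx ∧ dy ∧ dw
  d(-3*w*z + x*y - 2*x*z) includes (∂/∂z)(-3*w*z + x*y - 2*x*z) dz = (-3*w - 2*x) dz, which multiplied by dy ∧ dw gives (3*w + 2*x) dy ∧ dz ∧ dw
  d(w*z - 2*y^2) includes (∂/∂y)(w*z - 2*y^2) dy = (-4*y) dy, which multiplied by dz ∧ dw gives (-4*y) dy ∧ dz ∧ dw
Collecting like 3-forms: d(omega) = (-z) dx ∧ dy ∧ dz + (-3) dx ∧ dz ∧ dw + (3*y - 2*z) dx ∧ dy ∧ dw + (3*w + 2*x - 4*y) dy ∧ dz ∧ dw.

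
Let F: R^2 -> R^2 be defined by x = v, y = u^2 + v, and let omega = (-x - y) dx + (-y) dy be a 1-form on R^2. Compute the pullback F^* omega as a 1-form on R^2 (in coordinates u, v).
F^* omega = (2*u*(-u^2 - v)) du + (-2*u^2 - 3*v) dv

Using F^*(f dg) = (f ∘ F) d(g ∘ F), substitute each coordinate x_i by F_i(u, v) in f_i, and replace dx_i by d F_i = (∂F_i/∂u) du + (∂F_i/∂v) dv.
  For the x component: f_1(F) = -u^2 - 2*v; d F_1 = (0) du + (1) dv
  For the y component: f_2(F) = -u^2 - v; d F_2 = (2*u) du + (1) dv
Combining and collecting du, dv coefficients:
  coeff of du: 2*u*(-u^2 - v)
  coeff of dv: -2*u^2 - 3*v
F^* omega = (2*u*(-u^2 - v)) du + (-2*u^2 - 3*v) dv.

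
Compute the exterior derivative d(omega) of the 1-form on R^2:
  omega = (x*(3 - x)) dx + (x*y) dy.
d(omega) = (y) dx ∧ dy

For a 1-form omega = sum_i f_i dx_i, the exterior derivative is
  d(omega) = sum_{i < j} (∂f_j/∂x_i - ∂f_i/∂x_j) dx_i ∧ dx_j.
  coefficient of dx ∧ dy: ∂f_2/∂x - ∂f_1/∂y = ∂(x*y)/∂x - ∂(x*(3 - x))/∂y = y
Assembling: d(omega) = (y) dx ∧ dy.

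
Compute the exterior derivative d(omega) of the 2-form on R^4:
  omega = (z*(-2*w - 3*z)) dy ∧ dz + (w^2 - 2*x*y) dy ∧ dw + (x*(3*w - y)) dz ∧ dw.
d(omega) = (-x - 2*z) dy ∧ dz ∧ dw + (-2*y) dx ∧ dy ∧ dw + (3*w - y) dx ∧ dz ∧ dw

For a 2-form omega = sum_{i<j} g_{ij} dx_i ∧ dx_j, the exterior derivative is
  d(omega) = sum_{i<j} d(g_{ij}) ∧ dx_i ∧ dx_j = sum_{i<j, k} (∂g_{ij}/∂x_k) dx_k ∧ dx_i ∧ dx_j.
Expand each term, using dx_k ∧ dx_i ∧ dx_j = sgn(permutation) dx_{(a)} ∧ dx_{(b)} ∧ dx_{(c)} with (a < b < c) sorted:
  d(z*(-2*w - 3*z)) includes (∂/∂w)(z*(-2*w - 3*z)) dw = (-2*z) dw, which multiplied by dy ∧ dz gives (-2*z) dy ∧ dz ∧ dw
  d(w^2 - 2*x*y) includes (∂/∂x)(w^2 - 2*x*y) dx = (-2*y) dx, which multiplied by dy ∧ dw gives (-2*y) dx ∧ dy ∧ dw
  d(x*(3*w - y)) includes (∂/∂x)(x*(3*w - y)) dx = (3*w - y) dx, which multiplied by dz ∧ dw gives (3*w - y) dx ∧ dz ∧ dw
  d(x*(3*w - y)) includes (∂/∂y)(x*(3*w - y)) dy = (-x) dy, which multiplied by dz ∧ dw gives (-x) dy ∧ dz ∧ dw
Collecting like 3-forms: d(omega) = (-x - 2*z) dy ∧ dz ∧ dw + (-2*y) dx ∧ dy ∧ dw + (3*w - y) dx ∧ dz ∧ dw.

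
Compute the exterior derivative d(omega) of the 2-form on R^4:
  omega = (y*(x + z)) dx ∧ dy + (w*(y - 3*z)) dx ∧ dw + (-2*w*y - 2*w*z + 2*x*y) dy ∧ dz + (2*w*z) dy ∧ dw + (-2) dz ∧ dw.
d(omega) = (3*y) dx ∧ dy ∧ dz + (-w) dx ∧ dy ∧ dw + (3*w) dx ∧ dz ∧ dw + (-2*w - 2*y - 2*z) dy ∧ dz ∧ dw

For a 2-form omega = sum_{i<j} g_{ij} dx_i ∧ dx_j, the exterior derivative is
  d(omega) = sum_{i<j} d(g_{ij}) ∧ dx_i ∧ dx_j = sum_{i<j, k} (∂g_{ij}/∂x_k) dx_k ∧ dx_i ∧ dx_j.
Expand each term, using dx_k ∧ dx_i ∧ dx_j = sgn(permutation) dx_{(a)} ∧ dx_{(b)} ∧ dx_{(c)} with (a < b < c) sorted:
  d(y*(x + z)) includes (∂/∂z)(y*(x + z)) dz = (y) dz, which multiplied by dx ∧ dy gives (y) dx ∧ dy ∧ dz
  d(w*(y - 3*z)) includes (∂/∂y)(w*(y - 3*z)) dy = (w) dy, which multiplied by dx ∧ dw gives (-w) dx ∧ dy ∧ dw
  d(w*(y - 3*z)) includes (∂/∂z)(w*(y - 3*z)) dz = (-3*w) dz, which multiplied by dx ∧ dw gives (3*w) dx ∧ dz ∧ dw
  d(-2*w*y - 2*w*z + 2*x*y) includes (∂/∂x)(-2*w*y - 2*w*z + 2*x*y) dx = (2*y) dx, which multiplied by dy ∧ dz gives (2*y) dx ∧ dy ∧ dz
  d(-2*w*y - 2*w*z + 2*x*y) includes (∂/∂w)(-2*w*y - 2*w*z + 2*x*y) dw = (-2*y - 2*z) dw, which multiplied by dy ∧ dz gives (-2*y - 2*z) dy ∧ dz ∧ dw
  d(2*w*z) includes (∂/∂z)(2*w*z) dz = (2*w) dz, which multiplied by dy ∧ dw gives (-2*w) dy ∧ dz ∧ dw
Collecting like 3-forms: d(omega) = (3*y) dx ∧ dy ∧ dz + (-w) dx ∧ dy ∧ dw + (3*w) dx ∧ dz ∧ dw + (-2*w - 2*y - 2*z) dy ∧ dz ∧ dw.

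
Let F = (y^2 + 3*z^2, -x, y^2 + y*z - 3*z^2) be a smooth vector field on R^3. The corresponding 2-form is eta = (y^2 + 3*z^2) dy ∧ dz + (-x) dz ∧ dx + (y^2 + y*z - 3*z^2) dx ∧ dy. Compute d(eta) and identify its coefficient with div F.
d(eta) = (y - 6*z) dx ∧ dy ∧ dz; div F = y - 6*z

For a 2-form in R^3 of the form above, applying d gives a 3-form with coefficient ∂P/∂x + ∂Q/∂y + ∂R/∂z:
  ∂P/∂x = 0
  ∂Q/∂y = 0
  ∂R/∂z = y - 6*z
Sum = y - 6*z, which is exactly div F.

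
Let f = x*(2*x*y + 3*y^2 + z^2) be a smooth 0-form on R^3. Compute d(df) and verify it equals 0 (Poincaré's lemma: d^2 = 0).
d(df) = 0

Step 1: df = sum_i (∂f/∂x_i) dx_i = (4*x*y + 3*y^2 + z^2) dx + (2*x*(x + 3*y)) dy + (2*x*z) dz.
Step 2: Apply d again. Using the 1-form formula, the coefficient of dx ∧ dy in d(df) is ∂^2 f/∂x ∂y - ∂^2 f/∂y ∂x = (4*x + 6*y) - (4*x + 6*y) = 0 (equality of mixed partials for smooth f).
Similarly for dx ∧ dz and dy ∧ dz — all coefficients vanish. So d(df) = 0.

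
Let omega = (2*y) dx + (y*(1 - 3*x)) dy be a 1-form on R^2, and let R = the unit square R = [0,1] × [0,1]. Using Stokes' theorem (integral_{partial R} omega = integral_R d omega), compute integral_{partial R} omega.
integral_(partial R) omega = -7/2

Stokes: integral_partial_R omega = integral_R d omega with d omega = (∂Q/∂x - ∂P/∂y) dx ∧ dy.
  ∂Q/∂x = -3*y
  ∂P/∂y = 2
  integrand = ∂Q/∂x - ∂P/∂y = -3*y - 2.
Integrating over R: integral_0^1 integral_0^1 (-3*y - 2) dx dy = -7/2.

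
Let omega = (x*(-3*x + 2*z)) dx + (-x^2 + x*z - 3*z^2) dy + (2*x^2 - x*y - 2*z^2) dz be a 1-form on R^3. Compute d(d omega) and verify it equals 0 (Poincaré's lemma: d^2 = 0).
d(d omega) = 0

Step 1: d omega = sum_{i<j} (∂f_j/∂x_i - ∂f_i/∂x_j) dx_i ∧ dx_j:
  coeff of dx ∧ dy: -2*x + z
  coeff of dx ∧ dz: 2*x - y
  coeff of dy ∧ dz: -2*x + 6*z
Step 2: Apply d again to each 2-form coefficient. The only possible 3-form in R^3 is dx ∧ dy ∧ dz, with coefficient
  ∂(coeff of dy∧dz)/∂x - ∂(coeff of dx∧dz)/∂y + ∂(coeff of dx∧dy)/∂z
  = ∂/∂x (-2*x + 6*z) - ∂/∂y (2*x - y) + ∂/∂z (-2*x + z).
Each of these terms simplifies to sums of mixed partials that cancel in pairs. The result is 0 (by equality of mixed partials for smooth functions — Schwarz / Clairaut).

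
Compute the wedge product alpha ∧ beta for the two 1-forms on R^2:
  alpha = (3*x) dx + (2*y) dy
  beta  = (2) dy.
alpha ∧ beta = (6*x) dx ∧ dy

Distribute the wedge, using dx_i ∧ dx_j = -dx_j ∧ dx_i and dx_i ∧ dx_i = 0. For each pair (i, j) with i < j, the coefficient of dx_i ∧ dx_j in alpha ∧ beta is (alpha_i * beta_j - alpha_j * beta_i). Collecting: alpha ∧ beta = (6*x) dx ∧ dy.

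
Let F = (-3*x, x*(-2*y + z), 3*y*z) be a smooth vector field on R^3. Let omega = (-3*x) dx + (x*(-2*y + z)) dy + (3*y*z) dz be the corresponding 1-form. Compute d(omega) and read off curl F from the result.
d(omega) = (-x + 3*z) dy ∧ dz + (0) dz ∧ dx + (-2*y + z) dx ∧ dy; curl F = (-x + 3*z, 0, -2*y + z)

d omega = sum_{i<j} (∂f_j/∂x_i - ∂f_i/∂x_j) dx_i ∧ dx_j. Under the identification (dy ∧ dz, dz ∧ dx, dx ∧ dy) ↔ (e_x, e_y, e_z), the coefficients are exactly the components of curl F. Compute:
  ∂R/∂y - ∂Q/∂z = (3*z) - (x) = -x + 3*z
  ∂P/∂z - ∂R/∂x = (0) - (0) = 0
  ∂Q/∂x - ∂P/∂y = (-2*y + z) - (0) = -2*y + z.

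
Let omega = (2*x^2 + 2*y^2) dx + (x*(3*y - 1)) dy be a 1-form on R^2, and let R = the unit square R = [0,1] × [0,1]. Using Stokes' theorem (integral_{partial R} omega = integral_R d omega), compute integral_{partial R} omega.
integral_(partial R) omega = -3/2

Stokes: integral_partial_R omega = integral_R d omega with d omega = (∂Q/∂x - ∂P/∂y) dx ∧ dy.
  ∂Q/∂x = 3*y - 1
  ∂P/∂y = 4*y
  integrand = ∂Q/∂x - ∂P/∂y = -y - 1.
Integrating over R: integral_0^1 integral_0^1 (-y - 1) dx dy = -3/2.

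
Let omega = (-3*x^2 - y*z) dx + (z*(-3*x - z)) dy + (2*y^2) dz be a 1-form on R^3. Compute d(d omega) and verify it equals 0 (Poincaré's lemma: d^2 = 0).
d(d omega) = 0

Step 1: d omega = sum_{i<j} (∂f_j/∂x_i - ∂f_i/∂x_j) dx_i ∧ dx_j:
  coeff of dx ∧ dy: -2*z
  coeff of dx ∧ dz: y
  coeff of dy ∧ dz: 3*x + 4*y + 2*z
Step 2: Apply d again to each 2-form coefficient. The only possible 3-form in R^3 is dx ∧ dy ∧ dz, with coefficient
  ∂(coeff of dy∧dz)/∂x - ∂(coeff of dx∧dz)/∂y + ∂(coeff of dx∧dy)/∂z
  = ∂/∂x (3*x + 4*y + 2*z) - ∂/∂y (y) + ∂/∂z (-2*z).
Each of these terms simplifies to sums of mixed partials that cancel in pairs. The result is 0 (by equality of mixed partials for smooth functions — Schwarz / Clairaut).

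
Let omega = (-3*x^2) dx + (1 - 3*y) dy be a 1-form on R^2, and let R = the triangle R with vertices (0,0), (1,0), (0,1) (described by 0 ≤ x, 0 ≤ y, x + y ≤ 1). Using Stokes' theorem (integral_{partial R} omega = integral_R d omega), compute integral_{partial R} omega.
integral_(partial R) omega = 0

Stokes: integral_partial_R omega = integral_R d omega with d omega = (∂Q/∂x - ∂P/∂y) dx ∧ dy.
  ∂Q/∂x = 0
  ∂P/∂y = 0
  integrand = ∂Q/∂x - ∂P/∂y = 0.
Integrating over R: integral_0^1 integral_0^{1-x} (0) dy dx = 0.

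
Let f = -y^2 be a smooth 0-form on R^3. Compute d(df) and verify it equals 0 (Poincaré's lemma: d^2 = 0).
d(df) = 0

Step 1: df = sum_i (∂f/∂x_i) dx_i = (0) dx + (-2*y) dy + (0) dz.
Step 2: Apply d again. Using the 1-form formula, the coefficient of dx ∧ dy in d(df) is ∂^2 f/∂x ∂y - ∂^2 f/∂y ∂x = (0) - (0) = 0 (equality of mixed partials for smooth f).
Similarly for dx ∧ dz and dy ∧ dz — all coefficients vanish. So d(df) = 0.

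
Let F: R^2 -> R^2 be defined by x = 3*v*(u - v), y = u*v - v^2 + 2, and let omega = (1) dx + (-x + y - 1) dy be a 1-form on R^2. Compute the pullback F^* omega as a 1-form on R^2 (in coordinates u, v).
F^* omega = (2*v*(-u*v + v^2 + 2)) du + (-2*u^2*v + 6*u*v^2 + 4*u - 4*v^3 - 8*v) dv

Using F^*(f dg) = (f ∘ F) d(g ∘ F), substitute each coordinate x_i by F_i(u, v) in f_i, and replace dx_i by d F_i = (∂F_i/∂u) du + (∂F_i/∂v) dv.
  For the x component: f_1(F) = 1; d F_1 = (3*v) du + (3*u - 6*v) dv
  For the y component: f_2(F) = -2*u*v + 2*v^2 + 1; d F_2 = (v) du + (u - 2*v) dv
Combining and collecting du, dv coefficients:
  coeff of du: 2*v*(-u*v + v^2 + 2)
  coeff of dv: -2*u^2*v + 6*u*v^2 + 4*u - 4*v^3 - 8*v
F^* omega = (2*v*(-u*v + v^2 + 2)) du + (-2*u^2*v + 6*u*v^2 + 4*u - 4*v^3 - 8*v) dv.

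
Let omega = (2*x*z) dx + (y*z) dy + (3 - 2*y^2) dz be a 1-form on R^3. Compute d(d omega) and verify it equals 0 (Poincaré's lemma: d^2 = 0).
d(d omega) = 0

Step 1: d omega = sum_{i<j} (∂f_j/∂x_i - ∂f_i/∂x_j) dx_i ∧ dx_j:
  coeff of dx ∧ dy: 0
  coeff of dx ∧ dz: -2*x
  coeff of dy ∧ dz: -5*y
Step 2: Apply d again to each 2-form coefficient. The only possible 3-form in R^3 is dx ∧ dy ∧ dz, with coefficient
  ∂(coeff of dy∧dz)/∂x - ∂(coeff of dx∧dz)/∂y + ∂(coeff of dx∧dy)/∂z
  = ∂/∂x (-5*y) - ∂/∂y (-2*x) + ∂/∂z (0).
Each of these terms simplifies to sums of mixed partials that cancel in pairs. The result is 0 (by equality of mixed partials for smooth functions — Schwarz / Clairaut).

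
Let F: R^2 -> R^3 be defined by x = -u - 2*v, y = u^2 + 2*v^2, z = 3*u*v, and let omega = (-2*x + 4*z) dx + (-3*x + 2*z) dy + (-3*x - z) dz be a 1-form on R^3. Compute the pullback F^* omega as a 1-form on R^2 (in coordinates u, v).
F^* omega = (12*u^2*v + 6*u^2 - 9*u*v^2 + 9*u*v - 2*u + 18*v^2 - 4*v) du + (-9*u^2*v + 9*u^2 + 24*u*v^2 + 6*u*v - 4*u + 24*v^2 - 8*v) dv

Using F^*(f dg) = (f ∘ F) d(g ∘ F), substitute each coordinate x_i by F_i(u, v) in f_i, and replace dx_i by d F_i = (∂F_i/∂u) du + (∂F_i/∂v) dv.
  For the x component: f_1(F) = 12*u*v + 2*u + 4*v; d F_1 = (-1) du + (-2) dv
  For the y component: f_2(F) = 6*u*v + 3*u + 6*v; d F_2 = (2*u) du + (4*v) dv
  For the z component: f_3(F) = -3*u*v + 3*u + 6*v; d F_3 = (3*v) du + (3*u) dv
Combining and collecting du, dv coefficients:
  coeff of du: 12*u^2*v + 6*u^2 - 9*u*v^2 + 9*u*v - 2*u + 18*v^2 - 4*v
  coeff of dv: -9*u^2*v + 9*u^2 + 24*u*v^2 + 6*u*v - 4*u + 24*v^2 - 8*v
F^* omega = (12*u^2*v + 6*u^2 - 9*u*v^2 + 9*u*v - 2*u + 18*v^2 - 4*v) du + (-9*u^2*v + 9*u^2 + 24*u*v^2 + 6*u*v - 4*u + 24*v^2 - 8*v) dv.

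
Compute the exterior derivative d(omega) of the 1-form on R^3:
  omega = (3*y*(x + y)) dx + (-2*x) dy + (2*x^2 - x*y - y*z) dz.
d(omega) = (-3*x - 6*y - 2) dx ∧ dy + (4*x - y) dx ∧ dz + (-x - z) dy ∧ dz

For a 1-form omega = sum_i f_i dx_i, the exterior derivative is
  d(omega) = sum_{i < j} (∂f_j/∂x_i - ∂f_i/∂x_j) dx_i ∧ dx_j.
  coefficient of dx ∧ dy: ∂f_2/∂x - ∂f_1/∂y = ∂(-2*x)/∂x - ∂(3*y*(x + y))/∂y = -3*x - 6*y - 2
  coefficient of dx ∧ dz: ∂f_3/∂x - ∂f_1/∂z = ∂(2*x^2 - x*y - y*z)/∂x - ∂(3*y*(x + y))/∂z = 4*x - y
  coefficient of dy ∧ dz: ∂f_3/∂y - ∂f_2/∂z = ∂(2*x^2 - x*y - y*z)/∂y - ∂(-2*x)/∂z = -x - z
Assembling: d(omega) = (-3*x - 6*y - 2) dx ∧ dy + (4*x - y) dx ∧ dz + (-x - z) dy ∧ dz.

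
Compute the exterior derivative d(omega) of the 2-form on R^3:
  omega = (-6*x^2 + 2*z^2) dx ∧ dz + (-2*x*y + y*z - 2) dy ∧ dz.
d(omega) = (-2*y) dx ∧ dy ∧ dz

For a 2-form omega = sum_{i<j} g_{ij} dx_i ∧ dx_j, the exterior derivative is
  d(omega) = sum_{i<j} d(g_{ij}) ∧ dx_i ∧ dx_j = sum_{i<j, k} (∂g_{ij}/∂x_k) dx_k ∧ dx_i ∧ dx_j.
Expand each term, using dx_k ∧ dx_i ∧ dx_j = sgn(permutation) dx_{(a)} ∧ dx_{(b)} ∧ dx_{(c)} with (a < b < c) sorted:
  d(-2*x*y + y*z - 2) includes (∂/∂x)(-2*x*y + y*z - 2) dx = (-2*y) dx, which multiplied by dy ∧ dz gives (-2*y) dx ∧ dy ∧ dz
Collecting like 3-forms: d(omega) = (-2*y) dx ∧ dy ∧ dz.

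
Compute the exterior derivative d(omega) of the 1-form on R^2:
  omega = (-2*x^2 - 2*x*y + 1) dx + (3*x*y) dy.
d(omega) = (2*x + 3*y) dx ∧ dy

For a 1-form omega = sum_i f_i dx_i, the exterior derivative is
  d(omega) = sum_{i < j} (∂f_j/∂x_i - ∂f_i/∂x_j) dx_i ∧ dx_j.
  coefficient of dx ∧ dy: ∂f_2/∂x - ∂f_1/∂y = ∂(3*x*y)/∂x - ∂(-2*x^2 - 2*x*y + 1)/∂y = 2*x + 3*y
Assembling: d(omega) = (2*x + 3*y) dx ∧ dy.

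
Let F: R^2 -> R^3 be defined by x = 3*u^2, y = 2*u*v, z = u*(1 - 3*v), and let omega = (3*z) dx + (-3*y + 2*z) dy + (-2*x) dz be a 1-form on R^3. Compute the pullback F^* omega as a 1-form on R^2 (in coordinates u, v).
F^* omega = (4*u*(-9*u*v + 3*u - 6*v^2 + v)) du + (u^2*(18*u - 24*v + 4)) dv

Using F^*(f dg) = (f ∘ F) d(g ∘ F), substitute each coordinate x_i by F_i(u, v) in f_i, and replace dx_i by d F_i = (∂F_i/∂u) du + (∂F_i/∂v) dv.
  For the x component: f_1(F) = 3*u*(1 - 3*v); d F_1 = (6*u) du + (0) dv
  For the y component: f_2(F) = 2*u*(1 - 6*v); d F_2 = (2*v) du + (2*u) dv
  For the z component: f_3(F) = -6*u^2; d F_3 = (1 - 3*v) du + (-3*u) dv
Combining and collecting du, dv coefficients:
  coeff of du: 4*u*(-9*u*v + 3*u - 6*v^2 + v)
  coeff of dv: u^2*(18*u - 24*v + 4)
F^* omega = (4*u*(-9*u*v + 3*u - 6*v^2 + v)) du + (u^2*(18*u - 24*v + 4)) dv.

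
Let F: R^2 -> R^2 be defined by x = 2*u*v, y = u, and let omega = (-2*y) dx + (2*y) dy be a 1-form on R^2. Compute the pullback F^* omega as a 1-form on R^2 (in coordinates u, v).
F^* omega = (2*u*(1 - 2*v)) du + (-4*u^2) dv

Using F^*(f dg) = (f ∘ F) d(g ∘ F), substitute each coordinate x_i by F_i(u, v) in f_i, and replace dx_i by d F_i = (∂F_i/∂u) du + (∂F_i/∂v) dv.
  For the x component: f_1(F) = -2*u; d F_1 = (2*v) du + (2*u) dv
  For the y component: f_2(F) = 2*u; d F_2 = (1) du + (0) dv
Combining and collecting du, dv coefficients:
  coeff of du: 2*u*(1 - 2*v)
  coeff of dv: -4*u^2
F^* omega = (2*u*(1 - 2*v)) du + (-4*u^2) dv.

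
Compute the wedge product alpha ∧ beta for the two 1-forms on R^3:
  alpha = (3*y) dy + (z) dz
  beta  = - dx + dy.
alpha ∧ beta = (3*y) dx ∧ dy + (z) dx ∧ dz + (-z) dy ∧ dz

Distribute the wedge, using dx_i ∧ dx_j = -dx_j ∧ dx_i and dx_i ∧ dx_i = 0. For each pair (i, j) with i < j, the coefficient of dx_i ∧ dx_j in alpha ∧ beta is (alpha_i * beta_j - alpha_j * beta_i). Collecting: alpha ∧ beta = (3*y) dx ∧ dy + (z) dx ∧ dz + (-z) dy ∧ dz.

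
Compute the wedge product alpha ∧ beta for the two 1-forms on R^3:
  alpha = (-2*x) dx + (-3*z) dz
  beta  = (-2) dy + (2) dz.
alpha ∧ beta = (4*x) dx ∧ dy + (-4*x) dx ∧ dz + (-6*z) dy ∧ dz

Distribute the wedge, using dx_i ∧ dx_j = -dx_j ∧ dx_i and dx_i ∧ dx_i = 0. For each pair (i, j) with i < j, the coefficient of dx_i ∧ dx_j in alpha ∧ beta is (alpha_i * beta_j - alpha_j * beta_i). Collecting: alpha ∧ beta = (4*x) dx ∧ dy + (-4*x) dx ∧ dz + (-6*z) dy ∧ dz.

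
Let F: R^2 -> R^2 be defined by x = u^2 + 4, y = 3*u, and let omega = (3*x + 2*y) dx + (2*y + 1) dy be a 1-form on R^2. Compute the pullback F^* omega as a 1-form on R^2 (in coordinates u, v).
F^* omega = (6*u^3 + 12*u^2 + 42*u + 3) du

Using F^*(f dg) = (f ∘ F) d(g ∘ F), substitute each coordinate x_i by F_i(u, v) in f_i, and replace dx_i by d F_i = (∂F_i/∂u) du + (∂F_i/∂v) dv.
  For the x component: f_1(F) = 3*u^2 + 6*u + 12; d F_1 = (2*u) du + (0) dv
  For the y component: f_2(F) = 6*u + 1; d F_2 = (3) du + (0) dv
Combining and collecting du, dv coefficients:
  coeff of du: 6*u^3 + 12*u^2 + 42*u + 3
  coeff of dv: 0
F^* omega = (6*u^3 + 12*u^2 + 42*u + 3) du.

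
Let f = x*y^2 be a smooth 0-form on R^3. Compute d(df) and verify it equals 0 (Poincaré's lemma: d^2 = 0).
d(df) = 0

Step 1: df = sum_i (∂f/∂x_i) dx_i = (y^2) dx + (2*x*y) dy + (0) dz.
Step 2: Apply d again. Using the 1-form formula, the coefficient of dx ∧ dy in d(df) is ∂^2 f/∂x ∂y - ∂^2 f/∂y ∂x = (2*y) - (2*y) = 0 (equality of mixed partials for smooth f).
Similarly for dx ∧ dz and dy ∧ dz — all coefficients vanish. So d(df) = 0.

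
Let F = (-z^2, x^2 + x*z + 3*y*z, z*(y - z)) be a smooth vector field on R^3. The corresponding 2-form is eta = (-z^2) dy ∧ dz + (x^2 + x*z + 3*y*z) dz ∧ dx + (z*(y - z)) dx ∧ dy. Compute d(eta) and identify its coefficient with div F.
d(eta) = (y + z) dx ∧ dy ∧ dz; div F = y + z

For a 2-form in R^3 of the form above, applying d gives a 3-form with coefficient ∂P/∂x + ∂Q/∂y + ∂R/∂z:
  ∂P/∂x = 0
  ∂Q/∂y = 3*z
  ∂R/∂z = y - 2*z
Sum = y + z, which is exactly div F.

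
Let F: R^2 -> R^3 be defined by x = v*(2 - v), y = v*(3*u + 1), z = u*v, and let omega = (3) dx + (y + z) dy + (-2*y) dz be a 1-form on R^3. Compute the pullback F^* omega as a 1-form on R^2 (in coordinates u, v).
F^* omega = (v^2*(6*u + 1)) du + (6*u^2*v + 5*u*v - 5*v + 6) dv

Using F^*(f dg) = (f ∘ F) d(g ∘ F), substitute each coordinate x_i by F_i(u, v) in f_i, and replace dx_i by d F_i = (∂F_i/∂u) du + (∂F_i/∂v) dv.
  For the x component: f_1(F) = 3; d F_1 = (0) du + (2 - 2*v) dv
  For the y component: f_2(F) = v*(4*u + 1); d F_2 = (3*v) du + (3*u + 1) dv
  For the z component: f_3(F) = 2*v*(-3*u - 1); d F_3 = (v) du + (u) dv
Combining and collecting du, dv coefficients:
  coeff of du: v^2*(6*u + 1)
  coeff of dv: 6*u^2*v + 5*u*v - 5*v + 6
F^* omega = (v^2*(6*u + 1)) du + (6*u^2*v + 5*u*v - 5*v + 6) dv.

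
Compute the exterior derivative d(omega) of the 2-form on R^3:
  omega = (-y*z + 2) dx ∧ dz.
d(omega) = (z) dx ∧ dy ∧ dz

For a 2-form omega = sum_{i<j} g_{ij} dx_i ∧ dx_j, the exterior derivative is
  d(omega) = sum_{i<j} d(g_{ij}) ∧ dx_i ∧ dx_j = sum_{i<j, k} (∂g_{ij}/∂x_k) dx_k ∧ dx_i ∧ dx_j.
Expand each term, using dx_k ∧ dx_i ∧ dx_j = sgn(permutation) dx_{(a)} ∧ dx_{(b)} ∧ dx_{(c)} with (a < b < c) sorted:
  d(-y*z + 2) includes (∂/∂y)(-y*z + 2) dy = (-z) dy, which multiplied by dx ∧ dz gives (z) dx ∧ dy ∧ dz
Collecting like 3-forms: d(omega) = (z) dx ∧ dy ∧ dz.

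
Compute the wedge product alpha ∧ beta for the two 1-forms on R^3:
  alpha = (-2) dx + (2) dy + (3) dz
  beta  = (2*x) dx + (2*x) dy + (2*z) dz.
alpha ∧ beta = (-8*x) dx ∧ dy + (-6*x - 4*z) dx ∧ dz + (-6*x + 4*z) dy ∧ dz

Distribute the wedge, using dx_i ∧ dx_j = -dx_j ∧ dx_i and dx_i ∧ dx_i = 0. For each pair (i, j) with i < j, the coefficient of dx_i ∧ dx_j in alpha ∧ beta is (alpha_i * beta_j - alpha_j * beta_i). Collecting: alpha ∧ beta = (-8*x) dx ∧ dy + (-6*x - 4*z) dx ∧ dz + (-6*x + 4*z) dy ∧ dz.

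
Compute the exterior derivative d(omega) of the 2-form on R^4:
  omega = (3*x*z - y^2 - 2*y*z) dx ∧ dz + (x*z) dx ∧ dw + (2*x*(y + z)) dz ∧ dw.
d(omega) = (2*y + 2*z) dx ∧ dy ∧ dz + (-x + 2*y + 2*z) dx ∧ dz ∧ dw + (2*x) dy ∧ dz ∧ dw

For a 2-form omega = sum_{i<j} g_{ij} dx_i ∧ dx_j, the exterior derivative is
  d(omega) = sum_{i<j} d(g_{ij}) ∧ dx_i ∧ dx_j = sum_{i<j, k} (∂g_{ij}/∂x_k) dx_k ∧ dx_i ∧ dx_j.
Expand each term, using dx_k ∧ dx_i ∧ dx_j = sgn(permutation) dx_{(a)} ∧ dx_{(b)} ∧ dx_{(c)} with (a < b < c) sorted:
  d(3*x*z - y^2 - 2*y*z) includes (∂/∂y)(3*x*z - y^2 - 2*y*z) dy = (-2*y - 2*z) dy, which multiplied by dx ∧ dz gives (2*y + 2*z) dx ∧ dy ∧ dz
  d(x*z) includes (∂/∂z)(x*z) dz = (x) dz, which multiplied by dx ∧ dw gives (-x) dx ∧ dz ∧ dw
  d(2*x*(y + z)) includes (∂/∂x)(2*x*(y + z)) dx = (2*y + 2*z) dx, which multiplied by dz ∧ dw gives (2*y + 2*z) dx ∧ dz ∧ dw
  d(2*x*(y + z)) includes (∂/∂y)(2*x*(y + z)) dy = (2*x) dy, which multiplied by dz ∧ dw gives (2*x) dy ∧ dz ∧ dw
Collecting like 3-forms: d(omega) = (2*y + 2*z) dx ∧ dy ∧ dz + (-x + 2*y + 2*z) dx ∧ dz ∧ dw + (2*x) dy ∧ dz ∧ dw.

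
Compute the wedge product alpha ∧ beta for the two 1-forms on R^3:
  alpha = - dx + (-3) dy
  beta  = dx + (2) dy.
alpha ∧ beta = (1) dx ∧ dy

Distribute the wedge, using dx_i ∧ dx_j = -dx_j ∧ dx_i and dx_i ∧ dx_i = 0. For each pair (i, j) with i < j, the coefficient of dx_i ∧ dx_j in alpha ∧ beta is (alpha_i * beta_j - alpha_j * beta_i). Collecting: alpha ∧ beta = (1) dx ∧ dy.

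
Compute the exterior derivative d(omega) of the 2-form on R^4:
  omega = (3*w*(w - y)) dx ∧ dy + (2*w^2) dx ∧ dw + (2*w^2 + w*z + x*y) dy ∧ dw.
d(omega) = (6*w - 2*y) dx ∧ dy ∧ dw + (-w) dy ∧ dz ∧ dw

For a 2-form omega = sum_{i<j} g_{ij} dx_i ∧ dx_j, the exterior derivative is
  d(omega) = sum_{i<j} d(g_{ij}) ∧ dx_i ∧ dx_j = sum_{i<j, k} (∂g_{ij}/∂x_k) dx_k ∧ dx_i ∧ dx_j.
Expand each term, using dx_k ∧ dx_i ∧ dx_j = sgn(permutation) dx_{(a)} ∧ dx_{(b)} ∧ dx_{(c)} with (a < b < c) sorted:
  d(3*w*(w - y)) includes (∂/∂w)(3*w*(w - y)) dw = (6*w - 3*y) dw, which multiplied by dx ∧ dy gives (6*w - 3*y) dx ∧ dy ∧ dw
  d(2*w^2 + w*z + x*y) includes (∂/∂x)(2*w^2 + w*z + x*y) dx = (y) dx, which multiplied by dy ∧ dw gives (y) dx ∧ dy ∧ dw
  d(2*w^2 + w*z + x*y) includes (∂/∂z)(2*w^2 + w*z + x*y) dz = (w) dz, which multiplied by dy ∧ dw gives (-w) dy ∧ dz ∧ dw
Collecting like 3-forms: d(omega) = (6*w - 2*y) dx ∧ dy ∧ dw + (-w) dy ∧ dz ∧ dw.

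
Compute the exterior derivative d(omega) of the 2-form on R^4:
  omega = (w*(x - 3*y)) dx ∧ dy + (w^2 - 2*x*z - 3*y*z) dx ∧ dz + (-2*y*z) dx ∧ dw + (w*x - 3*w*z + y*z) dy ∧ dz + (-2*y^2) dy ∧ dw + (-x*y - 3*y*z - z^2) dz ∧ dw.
d(omega) = (x - 3*y + 2*z) dx ∧ dy ∧ dw + (w + 3*z) dx ∧ dy ∧ dz + (2*w + y) dx ∧ dz ∧ dw + (-6*z) dy ∧ dz ∧ dw

For a 2-form omega = sum_{i<j} g_{ij} dx_i ∧ dx_j, the exterior derivative is
  d(omega) = sum_{i<j} d(g_{ij}) ∧ dx_i ∧ dx_j = sum_{i<j, k} (∂g_{ij}/∂x_k) dx_k ∧ dx_i ∧ dx_j.
Expand each term, using dx_k ∧ dx_i ∧ dx_j = sgn(permutation) dx_{(a)} ∧ dx_{(b)} ∧ dx_{(c)} with (a < b < c) sorted:
  d(w*(x - 3*y)) includes (∂/∂w)(w*(x - 3*y)) dw = (x - 3*y) dw, which multiplied by dx ∧ dy gives (x - 3*y) dx ∧ dy ∧ dw
  d(w^2 - 2*x*z - 3*y*z) includes (∂/∂y)(w^2 - 2*x*z - 3*y*z) dy = (-3*z) dy, which multiplied by dx ∧ dz gives (3*z) dx ∧ dy ∧ dz
  d(w^2 - 2*x*z - 3*y*z) includes (∂/∂w)(w^2 - 2*x*z - 3*y*z) dw = (2*w) dw, which multiplied by dx ∧ dz gives (2*w) dx ∧ dz ∧ dw
  d(-2*y*z) includes (∂/∂y)(-2*y*z) dy = (-2*z) dy, which multiplied by dx ∧ dw gives (2*z) dx ∧ dy ∧ dw
  d(-2*y*z) includes (∂/∂z)(-2*y*z) dz = (-2*y) dz, which multiplied by dx ∧ dw gives (2*y) dx ∧ dz ∧ dw
  d(w*x - 3*w*z + y*z) includes (∂/∂x)(w*x - 3*w*z + y*z) dx = (w) dx, which multiplied by dy ∧ dz gives (w) dx ∧ dy ∧ dz
  d(w*x - 3*w*z + y*z) includes (∂/∂w)(w*x - 3*w*z + y*z) dw = (x - 3*z) dw, which multiplied by dy ∧ dz gives (x - 3*z) dy ∧ dz ∧ dw
  d(-x*y - 3*y*z - z^2) includes (∂/∂x)(-x*y - 3*y*z - z^2) dx = (-y) dx, which multiplied by dz ∧ dw gives (-y) dx ∧ dz ∧ dw
  d(-x*y - 3*y*z - z^2) includes (∂/∂y)(-x*y - 3*y*z - z^2) dy = (-x - 3*z) dy, which multiplied by dz ∧ dw gives (-x - 3*z) dy ∧ dz ∧ dw
Collecting like 3-forms: d(omega) = (x - 3*y + 2*z) dx ∧ dy ∧ dw + (w + 3*z) dx ∧ dy ∧ dz + (2*w + y) dx ∧ dz ∧ dw + (-6*z) dy ∧ dz ∧ dw.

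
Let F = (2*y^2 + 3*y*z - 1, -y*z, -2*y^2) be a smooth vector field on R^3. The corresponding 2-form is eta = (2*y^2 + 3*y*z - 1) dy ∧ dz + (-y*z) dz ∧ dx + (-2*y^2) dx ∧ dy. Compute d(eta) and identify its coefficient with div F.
d(eta) = (-z) dx ∧ dy ∧ dz; div F = -z

For a 2-form in R^3 of the form above, applying d gives a 3-form with coefficient ∂P/∂x + ∂Q/∂y + ∂R/∂z:
  ∂P/∂x = 0
  ∂Q/∂y = -z
  ∂R/∂z = 0
Sum = -z, which is exactly div F.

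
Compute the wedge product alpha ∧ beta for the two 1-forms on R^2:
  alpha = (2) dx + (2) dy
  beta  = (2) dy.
alpha ∧ beta = (4) dx ∧ dy

Distribute the wedge, using dx_i ∧ dx_j = -dx_j ∧ dx_i and dx_i ∧ dx_i = 0. For each pair (i, j) with i < j, the coefficient of dx_i ∧ dx_j in alpha ∧ beta is (alpha_i * beta_j - alpha_j * beta_i). Collecting: alpha ∧ beta = (4) dx ∧ dy.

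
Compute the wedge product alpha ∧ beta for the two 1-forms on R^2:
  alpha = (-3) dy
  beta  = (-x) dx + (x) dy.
alpha ∧ beta = (-3*x) dx ∧ dy

Distribute the wedge, using dx_i ∧ dx_j = -dx_j ∧ dx_i and dx_i ∧ dx_i = 0. For each pair (i, j) with i < j, the coefficient of dx_i ∧ dx_j in alpha ∧ beta is (alpha_i * beta_j - alpha_j * beta_i). Collecting: alpha ∧ beta = (-3*x) dx ∧ dy.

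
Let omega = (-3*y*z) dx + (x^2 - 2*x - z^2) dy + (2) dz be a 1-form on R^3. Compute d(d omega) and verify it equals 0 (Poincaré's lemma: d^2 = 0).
d(d omega) = 0

Step 1: d omega = sum_{i<j} (∂f_j/∂x_i - ∂f_i/∂x_j) dx_i ∧ dx_j:
  coeff of dx ∧ dy: 2*x + 3*z - 2
  coeff of dx ∧ dz: 3*y
  coeff of dy ∧ dz: 2*z
Step 2: Apply d again to each 2-form coefficient. The only possible 3-form in R^3 is dx ∧ dy ∧ dz, with coefficient
  ∂(coeff of dy∧dz)/∂x - ∂(coeff of dx∧dz)/∂y + ∂(coeff of dx∧dy)/∂z
  = ∂/∂x (2*z) - ∂/∂y (3*y) + ∂/∂z (2*x + 3*z - 2).
Each of these terms simplifies to sums of mixed partials that cancel in pairs. The result is 0 (by equality of mixed partials for smooth functions — Schwarz / Clairaut).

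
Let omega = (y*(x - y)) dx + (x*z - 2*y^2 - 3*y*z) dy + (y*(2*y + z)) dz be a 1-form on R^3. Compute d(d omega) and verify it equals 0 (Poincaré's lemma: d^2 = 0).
d(d omega) = 0

Step 1: d omega = sum_{i<j} (∂f_j/∂x_i - ∂f_i/∂x_j) dx_i ∧ dx_j:
  coeff of dx ∧ dy: -x + 2*y + z
  coeff of dx ∧ dz: 0
  coeff of dy ∧ dz: -x + 7*y + z
Step 2: Apply d again to each 2-form coefficient. The only possible 3-form in R^3 is dx ∧ dy ∧ dz, with coefficient
  ∂(coeff of dy∧dz)/∂x - ∂(coeff of dx∧dz)/∂y + ∂(coeff of dx∧dy)/∂z
  = ∂/∂x (-x + 7*y + z) - ∂/∂y (0) + ∂/∂z (-x + 2*y + z).
Each of these terms simplifies to sums of mixed partials that cancel in pairs. The result is 0 (by equality of mixed partials for smooth functions — Schwarz / Clairaut).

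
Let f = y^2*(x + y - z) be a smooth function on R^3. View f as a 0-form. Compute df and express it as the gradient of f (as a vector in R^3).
df = (y^2) dx + (y*(2*x + 3*y - 2*z)) dy + (-y^2) dz; grad f = (y^2, y*(2*x + 3*y - 2*z), -y^2)

For a 0-form f, d f = (∂f/∂x) dx + (∂f/∂y) dy + (∂f/∂z) dz. The components of the vector representation are exactly the entries of grad f in Cartesian coordinates:
  ∂f/∂x = y^2
  ∂f/∂y = y*(2*x + 3*y - 2*z)
  ∂f/∂z = -y^2.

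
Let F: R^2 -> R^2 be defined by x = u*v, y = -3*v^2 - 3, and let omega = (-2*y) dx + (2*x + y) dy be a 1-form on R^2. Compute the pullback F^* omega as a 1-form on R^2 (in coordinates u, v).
F^* omega = (6*v*(v^2 + 1)) du + (-6*u*v^2 + 6*u + 18*v^3 + 18*v) dv

Using F^*(f dg) = (f ∘ F) d(g ∘ F), substitute each coordinate x_i by F_i(u, v) in f_i, and replace dx_i by d F_i = (∂F_i/∂u) du + (∂F_i/∂v) dv.
  For the x component: f_1(F) = 6*v^2 + 6; d F_1 = (v) du + (u) dv
  For the y component: f_2(F) = 2*u*v - 3*v^2 - 3; d F_2 = (0) du + (-6*v) dv
Combining and collecting du, dv coefficients:
  coeff of du: 6*v*(v^2 + 1)
  coeff of dv: -6*u*v^2 + 6*u + 18*v^3 + 18*v
F^* omega = (6*v*(v^2 + 1)) du + (-6*u*v^2 + 6*u + 18*v^3 + 18*v) dv.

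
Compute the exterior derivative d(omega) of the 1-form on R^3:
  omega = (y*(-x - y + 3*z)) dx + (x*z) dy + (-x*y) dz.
d(omega) = (x + 2*y - 2*z) dx ∧ dy + (-4*y) dx ∧ dz + (-2*x) dy ∧ dz

For a 1-form omega = sum_i f_i dx_i, the exterior derivative is
  d(omega) = sum_{i < j} (∂f_j/∂x_i - ∂f_i/∂x_j) dx_i ∧ dx_j.
  coefficient of dx ∧ dy: ∂f_2/∂x - ∂f_1/∂y = ∂(x*z)/∂x - ∂(y*(-x - y + 3*z))/∂y = x + 2*y - 2*z
  coefficient of dx ∧ dz: ∂f_3/∂x - ∂f_1/∂z = ∂(-x*y)/∂x - ∂(y*(-x - y + 3*z))/∂z = -4*y
  coefficient of dy ∧ dz: ∂f_3/∂y - ∂f_2/∂z = ∂(-x*y)/∂y - ∂(x*z)/∂z = -2*x
Assembling: d(omega) = (x + 2*y - 2*z) dx ∧ dy + (-4*y) dx ∧ dz + (-2*x) dy ∧ dz.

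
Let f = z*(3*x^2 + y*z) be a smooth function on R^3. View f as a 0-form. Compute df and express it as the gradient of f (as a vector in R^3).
df = (6*x*z) dx + (z^2) dy + (3*x^2 + 2*y*z) dz; grad f = (6*x*z, z^2, 3*x^2 + 2*y*z)

For a 0-form f, d f = (∂f/∂x) dx + (∂f/∂y) dy + (∂f/∂z) dz. The components of the vector representation are exactly the entries of grad f in Cartesian coordinates:
  ∂f/∂x = 6*x*z
  ∂f/∂y = z^2
  ∂f/∂z = 3*x^2 + 2*y*z.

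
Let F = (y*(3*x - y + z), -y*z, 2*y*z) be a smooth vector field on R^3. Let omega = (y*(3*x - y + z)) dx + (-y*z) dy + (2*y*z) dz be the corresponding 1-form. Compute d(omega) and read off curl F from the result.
d(omega) = (y + 2*z) dy ∧ dz + (y) dz ∧ dx + (-3*x + 2*y - z) dx ∧ dy; curl F = (y + 2*z, y, -3*x + 2*y - z)

d omega = sum_{i<j} (∂f_j/∂x_i - ∂f_i/∂x_j) dx_i ∧ dx_j. Under the identification (dy ∧ dz, dz ∧ dx, dx ∧ dy) ↔ (e_x, e_y, e_z), the coefficients are exactly the components of curl F. Compute:
  ∂R/∂y - ∂Q/∂z = (2*z) - (-y) = y + 2*z
  ∂P/∂z - ∂R/∂x = (y) - (0) = y
  ∂Q/∂x - ∂P/∂y = (0) - (3*x - 2*y + z) = -3*x + 2*y - z.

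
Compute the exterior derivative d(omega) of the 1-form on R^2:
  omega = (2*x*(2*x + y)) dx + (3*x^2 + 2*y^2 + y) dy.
d(omega) = (4*x) dx ∧ dy

For a 1-form omega = sum_i f_i dx_i, the exterior derivative is
  d(omega) = sum_{i < j} (∂f_j/∂x_i - ∂f_i/∂x_j) dx_i ∧ dx_j.
  coefficient of dx ∧ dy: ∂f_2/∂x - ∂f_1/∂y = ∂(3*x^2 + 2*y^2 + y)/∂x - ∂(2*x*(2*x + y))/∂y = 4*x
Assembling: d(omega) = (4*x) dx ∧ dy.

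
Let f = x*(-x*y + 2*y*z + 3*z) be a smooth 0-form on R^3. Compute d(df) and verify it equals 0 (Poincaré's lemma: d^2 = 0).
d(df) = 0

Step 1: df = sum_i (∂f/∂x_i) dx_i = (-2*x*y + 2*y*z + 3*z) dx + (x*(-x + 2*z)) dy + (x*(2*y + 3)) dz.
Step 2: Apply d again. Using the 1-form formula, the coefficient of dx ∧ dy in d(df) is ∂^2 f/∂x ∂y - ∂^2 f/∂y ∂x = (-2*x + 2*z) - (-2*x + 2*z) = 0 (equality of mixed partials for smooth f).
Similarly for dx ∧ dz and dy ∧ dz — all coefficients vanish. So d(df) = 0.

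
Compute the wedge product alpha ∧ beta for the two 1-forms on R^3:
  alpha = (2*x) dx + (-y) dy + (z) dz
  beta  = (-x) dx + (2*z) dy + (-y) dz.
alpha ∧ beta = (x*(-y + 4*z)) dx ∧ dy + (x*(-2*y + z)) dx ∧ dz + (y^2 - 2*z^2) dy ∧ dz

Distribute the wedge, using dx_i ∧ dx_j = -dx_j ∧ dx_i and dx_i ∧ dx_i = 0. For each pair (i, j) with i < j, the coefficient of dx_i ∧ dx_j in alpha ∧ beta is (alpha_i * beta_j - alpha_j * beta_i). Collecting: alpha ∧ beta = (x*(-y + 4*z)) dx ∧ dy + (x*(-2*y + z)) dx ∧ dz + (y^2 - 2*z^2) dy ∧ dz.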